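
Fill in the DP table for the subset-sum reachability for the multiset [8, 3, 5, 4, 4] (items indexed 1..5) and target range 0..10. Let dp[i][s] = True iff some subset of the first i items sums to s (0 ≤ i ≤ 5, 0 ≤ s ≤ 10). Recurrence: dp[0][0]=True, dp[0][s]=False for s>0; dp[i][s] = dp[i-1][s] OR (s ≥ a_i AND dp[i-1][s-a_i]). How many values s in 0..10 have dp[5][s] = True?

7

i\s   0   1   2   3   4   5   6   7   8   9  10
  0   T   F   F   F   F   F   F   F   F   F   F
  1   T   F   F   F   F   F   F   F   T   F   F
  2   T   F   F   T   F   F   F   F   T   F   F
  3   T   F   F   T   F   T   F   F   T   F   F
  4   T   F   F   T   T   T   F   T   T   T   F
  5   T   F   F   T   T   T   F   T   T   T   F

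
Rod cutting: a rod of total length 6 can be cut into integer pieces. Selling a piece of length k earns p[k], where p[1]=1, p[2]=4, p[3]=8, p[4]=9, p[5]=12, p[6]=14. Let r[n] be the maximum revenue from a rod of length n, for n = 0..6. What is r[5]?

   n    0    1    2    3    4    5    6
r[n]    0    1    4    8    9   12   16

12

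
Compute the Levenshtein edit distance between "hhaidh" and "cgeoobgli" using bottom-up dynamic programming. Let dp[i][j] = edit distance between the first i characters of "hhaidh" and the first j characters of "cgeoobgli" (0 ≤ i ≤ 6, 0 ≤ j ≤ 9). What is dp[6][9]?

   ''  c  g  e  o  o  b  g  l  i
''  0  1  2  3  4  5  6  7  8  9
 h  1  1  2  3  4  5  6  7  8  9
 h  2  2  2  3  4  5  6  7  8  9
 a  3  3  3  3  4  5  6  7  8  9
 i  4  4  4  4  4  5  6  7  8  8
 d  5  5  5  5  5  5  6  7  8  9
 h  6  6  6  6  6  6  6  7  8  9

9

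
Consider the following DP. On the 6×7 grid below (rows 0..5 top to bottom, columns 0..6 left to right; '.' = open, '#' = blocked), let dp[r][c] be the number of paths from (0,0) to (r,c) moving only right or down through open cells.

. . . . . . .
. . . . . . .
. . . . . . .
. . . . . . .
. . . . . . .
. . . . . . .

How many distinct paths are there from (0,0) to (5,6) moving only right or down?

462

r\c   0   1   2   3   4   5   6
  0   1   1   1   1   1   1   1
  1   1   2   3   4   5   6   7
  2   1   3   6  10  15  21  28
  3   1   4  10  20  35  56  84
  4   1   5  15  35  70 126 210
  5   1   6  21  56 126 252 462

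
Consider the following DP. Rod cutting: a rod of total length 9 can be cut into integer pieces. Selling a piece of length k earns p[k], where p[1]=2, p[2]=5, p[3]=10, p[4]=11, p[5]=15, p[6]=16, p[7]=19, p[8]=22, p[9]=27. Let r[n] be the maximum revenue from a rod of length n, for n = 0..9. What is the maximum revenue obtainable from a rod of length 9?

30

   n    0    1    2    3    4    5    6    7    8    9
r[n]    0    2    5   10   12   15   20   22   25   30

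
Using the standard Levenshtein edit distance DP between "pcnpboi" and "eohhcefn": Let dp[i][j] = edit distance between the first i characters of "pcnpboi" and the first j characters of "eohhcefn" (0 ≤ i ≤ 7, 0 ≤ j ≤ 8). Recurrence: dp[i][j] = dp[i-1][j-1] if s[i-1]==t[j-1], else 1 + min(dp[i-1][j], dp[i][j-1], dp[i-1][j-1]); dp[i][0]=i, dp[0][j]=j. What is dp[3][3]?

   ''  e  o  h  h  c  e  f  n
''  0  1  2  3  4  5  6  7  8
 p  1  1  2  3  4  5  6  7  8
 c  2  2  2  3  4  4  5  6  7
 n  3  3  3  3  4  5  5  6  6
 p  4  4  4  4  4  5  6  6  7
 b  5  5  5  5  5  5  6  7  7
 o  6  6  5  6  6  6  6  7  8
 i  7  7  6  6  7  7  7  7  8

3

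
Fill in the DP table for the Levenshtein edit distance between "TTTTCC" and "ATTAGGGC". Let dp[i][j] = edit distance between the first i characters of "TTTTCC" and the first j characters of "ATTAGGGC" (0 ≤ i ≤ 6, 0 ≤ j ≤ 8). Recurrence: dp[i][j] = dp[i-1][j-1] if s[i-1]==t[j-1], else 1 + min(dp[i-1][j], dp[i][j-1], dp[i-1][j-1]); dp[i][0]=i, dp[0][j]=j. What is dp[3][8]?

   ''  A  T  T  A  G  G  G  C
''  0  1  2  3  4  5  6  7  8
 T  1  1  1  2  3  4  5  6  7
 T  2  2  1  1  2  3  4  5  6
 T  3  3  2  1  2  3  4  5  6
 T  4  4  3  2  2  3  4  5  6
 C  5  5  4  3  3  3  4  5  5
 C  6  6  5  4  4  4  4  5  5

6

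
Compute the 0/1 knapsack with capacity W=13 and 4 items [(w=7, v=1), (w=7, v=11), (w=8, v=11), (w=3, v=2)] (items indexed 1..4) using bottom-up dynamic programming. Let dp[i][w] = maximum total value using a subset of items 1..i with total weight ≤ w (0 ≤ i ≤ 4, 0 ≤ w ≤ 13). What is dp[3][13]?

i\w   0   1   2   3   4   5   6   7   8   9  10  11  12  13
  0   0   0   0   0   0   0   0   0   0   0   0   0   0   0
  1   0   0   0   0   0   0   0   1   1   1   1   1   1   1
  2   0   0   0   0   0   0   0  11  11  11  11  11  11  11
  3   0   0   0   0   0   0   0  11  11  11  11  11  11  11
  4   0   0   0   2   2   2   2  11  11  11  13  13  13  13

11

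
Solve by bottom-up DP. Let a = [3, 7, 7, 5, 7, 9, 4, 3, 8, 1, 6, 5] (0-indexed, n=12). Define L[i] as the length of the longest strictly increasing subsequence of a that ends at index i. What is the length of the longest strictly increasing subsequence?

4

   i    0    1    2    3    4    5    6    7    8    9   10   11
a[i]    3    7    7    5    7    9    4    3    8    1    6    5
L[i]    1    2    2    2    3    4    2    1    4    1    3    3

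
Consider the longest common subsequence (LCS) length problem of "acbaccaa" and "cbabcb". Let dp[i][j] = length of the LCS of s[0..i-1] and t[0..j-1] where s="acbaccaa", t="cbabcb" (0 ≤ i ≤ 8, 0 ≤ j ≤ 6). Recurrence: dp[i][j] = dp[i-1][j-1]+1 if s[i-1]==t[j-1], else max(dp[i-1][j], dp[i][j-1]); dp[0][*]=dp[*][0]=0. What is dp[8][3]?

3

   ''  c  b  a  b  c  b
''  0  0  0  0  0  0  0
 a  0  0  0  1  1  1  1
 c  0  1  1  1  1  2  2
 b  0  1  2  2  2  2  3
 a  0  1  2  3  3  3  3
 c  0  1  2  3  3  4  4
 c  0  1  2  3  3  4  4
 a  0  1  2  3  3  4  4
 a  0  1  2  3  3  4  4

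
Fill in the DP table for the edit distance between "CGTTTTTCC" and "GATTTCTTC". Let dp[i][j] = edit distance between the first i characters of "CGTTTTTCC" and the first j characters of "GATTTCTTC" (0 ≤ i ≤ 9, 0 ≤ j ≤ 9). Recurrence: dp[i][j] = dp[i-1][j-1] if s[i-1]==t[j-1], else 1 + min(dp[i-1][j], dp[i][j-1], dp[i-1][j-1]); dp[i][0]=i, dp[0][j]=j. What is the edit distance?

   ''  G  A  T  T  T  C  T  T  C
''  0  1  2  3  4  5  6  7  8  9
 C  1  1  2  3  4  5  5  6  7  8
 G  2  1  2  3  4  5  6  6  7  8
 T  3  2  2  2  3  4  5  6  6  7
 T  4  3  3  2  2  3  4  5  6  7
 T  5  4  4  3  2  2  3  4  5  6
 T  6  5  5  4  3  2  3  3  4  5
 T  7  6  6  5  4  3  3  3  3  4
 C  8  7  7  6  5  4  3  4  4  3
 C  9  8  8  7  6  5  4  4  5  4

4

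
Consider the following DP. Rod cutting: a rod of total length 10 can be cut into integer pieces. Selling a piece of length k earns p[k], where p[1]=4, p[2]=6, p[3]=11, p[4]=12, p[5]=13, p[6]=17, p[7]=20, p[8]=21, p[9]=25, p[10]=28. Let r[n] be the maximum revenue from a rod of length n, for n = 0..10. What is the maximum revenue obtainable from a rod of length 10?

40

   n    0    1    2    3    4    5    6    7    8    9   10
r[n]    0    4    8   12   16   20   24   28   32   36   40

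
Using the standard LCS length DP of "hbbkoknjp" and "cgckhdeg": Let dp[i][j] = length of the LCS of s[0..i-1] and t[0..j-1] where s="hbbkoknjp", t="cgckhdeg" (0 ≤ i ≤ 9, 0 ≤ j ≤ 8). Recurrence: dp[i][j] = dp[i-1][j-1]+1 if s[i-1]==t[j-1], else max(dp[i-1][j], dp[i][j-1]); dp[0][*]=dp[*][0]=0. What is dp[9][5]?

1

   ''  c  g  c  k  h  d  e  g
''  0  0  0  0  0  0  0  0  0
 h  0  0  0  0  0  1  1  1  1
 b  0  0  0  0  0  1  1  1  1
 b  0  0  0  0  0  1  1  1  1
 k  0  0  0  0  1  1  1  1  1
 o  0  0  0  0  1  1  1  1  1
 k  0  0  0  0  1  1  1  1  1
 n  0  0  0  0  1  1  1  1  1
 j  0  0  0  0  1  1  1  1  1
 p  0  0  0  0  1  1  1  1  1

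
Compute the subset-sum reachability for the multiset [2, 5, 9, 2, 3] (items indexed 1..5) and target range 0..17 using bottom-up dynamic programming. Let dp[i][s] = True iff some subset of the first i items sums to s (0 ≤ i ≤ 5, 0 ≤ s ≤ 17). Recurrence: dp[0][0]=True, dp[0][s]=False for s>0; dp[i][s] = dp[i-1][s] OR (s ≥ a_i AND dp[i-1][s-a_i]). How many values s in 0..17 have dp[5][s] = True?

i\s   0   1   2   3   4   5   6   7   8   9  10  11  12  13  14  15  16  17
  0   T   F   F   F   F   F   F   F   F   F   F   F   F   F   F   F   F   F
  1   T   F   T   F   F   F   F   F   F   F   F   F   F   F   F   F   F   F
  2   T   F   T   F   F   T   F   T   F   F   F   F   F   F   F   F   F   F
  3   T   F   T   F   F   T   F   T   F   T   F   T   F   F   T   F   T   F
  4   T   F   T   F   T   T   F   T   F   T   F   T   F   T   T   F   T   F
  5   T   F   T   T   T   T   F   T   T   T   T   T   T   T   T   F   T   T

15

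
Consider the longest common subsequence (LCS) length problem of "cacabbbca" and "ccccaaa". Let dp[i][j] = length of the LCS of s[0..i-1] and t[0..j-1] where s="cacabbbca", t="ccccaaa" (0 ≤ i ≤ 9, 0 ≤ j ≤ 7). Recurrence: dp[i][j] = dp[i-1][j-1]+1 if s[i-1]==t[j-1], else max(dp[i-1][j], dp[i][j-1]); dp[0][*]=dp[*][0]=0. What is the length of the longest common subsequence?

4

   ''  c  c  c  c  a  a  a
''  0  0  0  0  0  0  0  0
 c  0  1  1  1  1  1  1  1
 a  0  1  1  1  1  2  2  2
 c  0  1  2  2  2  2  2  2
 a  0  1  2  2  2  3  3  3
 b  0  1  2  2  2  3  3  3
 b  0  1  2  2  2  3  3  3
 b  0  1  2  2  2  3  3  3
 c  0  1  2  3  3  3  3  3
 a  0  1  2  3  3  4  4  4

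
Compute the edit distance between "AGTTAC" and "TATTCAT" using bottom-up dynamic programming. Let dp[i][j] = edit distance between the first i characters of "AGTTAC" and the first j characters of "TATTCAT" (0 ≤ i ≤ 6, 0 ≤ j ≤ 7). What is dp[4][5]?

3

   ''  T  A  T  T  C  A  T
''  0  1  2  3  4  5  6  7
 A  1  1  1  2  3  4  5  6
 G  2  2  2  2  3  4  5  6
 T  3  2  3  2  2  3  4  5
 T  4  3  3  3  2  3  4  4
 A  5  4  3  4  3  3  3  4
 C  6  5  4  4  4  3  4  4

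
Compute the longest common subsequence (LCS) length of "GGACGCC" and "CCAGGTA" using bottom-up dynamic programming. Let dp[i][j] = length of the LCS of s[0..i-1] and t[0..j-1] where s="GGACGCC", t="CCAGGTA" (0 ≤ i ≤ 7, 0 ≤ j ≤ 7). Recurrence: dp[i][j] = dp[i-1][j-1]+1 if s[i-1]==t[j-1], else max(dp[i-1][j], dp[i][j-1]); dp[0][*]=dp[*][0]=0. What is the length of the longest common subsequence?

   ''  C  C  A  G  G  T  A
''  0  0  0  0  0  0  0  0
 G  0  0  0  0  1  1  1  1
 G  0  0  0  0  1  2  2  2
 A  0  0  0  1  1  2  2  3
 C  0  1  1  1  1  2  2  3
 G  0  1  1  1  2  2  2  3
 C  0  1  2  2  2  2  2  3
 C  0  1  2  2  2  2  2  3

3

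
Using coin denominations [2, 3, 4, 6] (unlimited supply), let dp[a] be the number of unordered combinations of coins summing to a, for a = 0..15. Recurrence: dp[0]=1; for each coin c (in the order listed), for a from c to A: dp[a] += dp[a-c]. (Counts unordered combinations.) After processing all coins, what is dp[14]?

13

after  coin     0     1     2     3     4     5     6     7     8     9    10    11    12    13    14    15
          2     1     0     1     0     1     0     1     0     1     0     1     0     1     0     1     0
          3     1     0     1     1     1     1     2     1     2     2     2     2     3     2     3     3
          4     1     0     1     1     2     1     3     2     4     3     5     4     7     5     8     7
          6     1     0     1     1     2     1     4     2     5     4     7     5    11     7    13    11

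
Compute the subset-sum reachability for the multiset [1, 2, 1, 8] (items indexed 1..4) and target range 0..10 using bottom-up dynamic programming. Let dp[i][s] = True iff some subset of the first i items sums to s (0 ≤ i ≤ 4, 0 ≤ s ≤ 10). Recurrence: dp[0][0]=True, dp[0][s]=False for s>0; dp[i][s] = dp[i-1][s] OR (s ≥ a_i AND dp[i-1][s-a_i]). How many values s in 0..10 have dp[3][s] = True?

i\s   0   1   2   3   4   5   6   7   8   9  10
  0   T   F   F   F   F   F   F   F   F   F   F
  1   T   T   F   F   F   F   F   F   F   F   F
  2   T   T   T   T   F   F   F   F   F   F   F
  3   T   T   T   T   T   F   F   F   F   F   F
  4   T   T   T   T   T   F   F   F   T   T   T

5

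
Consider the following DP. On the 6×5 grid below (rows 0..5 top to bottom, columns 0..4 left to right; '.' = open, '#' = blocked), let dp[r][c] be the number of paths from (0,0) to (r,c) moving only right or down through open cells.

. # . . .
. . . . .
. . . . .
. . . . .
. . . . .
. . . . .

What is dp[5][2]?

15

r\c   0   1   2   3   4
  0   1   0   0   0   0
  1   1   1   1   1   1
  2   1   2   3   4   5
  3   1   3   6  10  15
  4   1   4  10  20  35
  5   1   5  15  35  70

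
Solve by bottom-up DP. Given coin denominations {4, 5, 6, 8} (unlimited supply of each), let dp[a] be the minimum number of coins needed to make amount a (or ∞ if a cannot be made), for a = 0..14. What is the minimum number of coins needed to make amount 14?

 a  0  1  2  3  4  5  6  7  8  9 10 11 12 13 14
dp  0  -  -  -  1  1  1  -  1  2  2  2  2  2  2
(- denotes ∞ / unreachable)

2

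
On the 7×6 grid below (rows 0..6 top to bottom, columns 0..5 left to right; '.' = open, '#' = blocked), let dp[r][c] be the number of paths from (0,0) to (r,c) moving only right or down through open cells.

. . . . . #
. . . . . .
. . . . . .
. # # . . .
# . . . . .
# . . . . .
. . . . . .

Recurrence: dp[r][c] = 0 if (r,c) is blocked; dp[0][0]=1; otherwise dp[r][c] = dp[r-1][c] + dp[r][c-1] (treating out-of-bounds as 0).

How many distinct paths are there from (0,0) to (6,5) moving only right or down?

r\c   0   1   2   3   4   5
  0   1   1   1   1   1   0
  1   1   2   3   4   5   5
  2   1   3   6  10  15  20
  3   1   0   0  10  25  45
  4   0   0   0  10  35  80
  5   0   0   0  10  45 125
  6   0   0   0  10  55 180

180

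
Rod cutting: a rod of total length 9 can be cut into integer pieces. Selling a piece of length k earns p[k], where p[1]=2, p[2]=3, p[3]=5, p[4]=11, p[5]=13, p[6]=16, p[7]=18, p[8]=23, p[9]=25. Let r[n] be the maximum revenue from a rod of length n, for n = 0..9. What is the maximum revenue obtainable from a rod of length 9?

   n    0    1    2    3    4    5    6    7    8    9
r[n]    0    2    4    6   11   13   16   18   23   25

25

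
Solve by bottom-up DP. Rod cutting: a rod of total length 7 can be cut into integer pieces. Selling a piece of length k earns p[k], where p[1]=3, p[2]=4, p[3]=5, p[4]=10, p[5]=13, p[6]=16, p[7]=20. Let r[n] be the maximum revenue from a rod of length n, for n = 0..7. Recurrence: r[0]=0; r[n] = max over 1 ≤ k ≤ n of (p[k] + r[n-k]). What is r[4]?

   n    0    1    2    3    4    5    6    7
r[n]    0    3    6    9   12   15   18   21

12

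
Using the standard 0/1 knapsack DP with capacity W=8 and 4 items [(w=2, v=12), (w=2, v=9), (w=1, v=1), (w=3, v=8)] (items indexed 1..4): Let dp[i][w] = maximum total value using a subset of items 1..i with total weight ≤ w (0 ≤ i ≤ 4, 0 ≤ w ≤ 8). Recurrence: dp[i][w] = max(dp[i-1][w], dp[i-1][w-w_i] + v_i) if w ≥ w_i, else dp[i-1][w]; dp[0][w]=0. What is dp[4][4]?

21

i\w   0   1   2   3   4   5   6   7   8
  0   0   0   0   0   0   0   0   0   0
  1   0   0  12  12  12  12  12  12  12
  2   0   0  12  12  21  21  21  21  21
  3   0   1  12  13  21  22  22  22  22
  4   0   1  12  13  21  22  22  29  30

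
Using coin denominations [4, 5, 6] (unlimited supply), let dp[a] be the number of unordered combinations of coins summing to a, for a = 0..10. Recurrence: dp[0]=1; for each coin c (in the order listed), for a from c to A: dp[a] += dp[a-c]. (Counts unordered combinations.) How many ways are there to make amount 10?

2

after  coin     0     1     2     3     4     5     6     7     8     9    10
          4     1     0     0     0     1     0     0     0     1     0     0
          5     1     0     0     0     1     1     0     0     1     1     1
          6     1     0     0     0     1     1     1     0     1     1     2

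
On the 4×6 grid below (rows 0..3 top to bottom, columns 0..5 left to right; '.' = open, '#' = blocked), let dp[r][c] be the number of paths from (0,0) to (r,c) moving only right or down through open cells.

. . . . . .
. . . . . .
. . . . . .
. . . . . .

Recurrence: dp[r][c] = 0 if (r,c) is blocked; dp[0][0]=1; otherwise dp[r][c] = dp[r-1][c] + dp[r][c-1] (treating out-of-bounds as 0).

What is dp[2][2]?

r\c   0   1   2   3   4   5
  0   1   1   1   1   1   1
  1   1   2   3   4   5   6
  2   1   3   6  10  15  21
  3   1   4  10  20  35  56

6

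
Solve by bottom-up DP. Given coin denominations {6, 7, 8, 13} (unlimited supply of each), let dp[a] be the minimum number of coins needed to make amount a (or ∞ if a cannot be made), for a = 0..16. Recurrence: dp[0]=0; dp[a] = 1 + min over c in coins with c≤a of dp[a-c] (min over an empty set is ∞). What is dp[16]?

2

 a  0  1  2  3  4  5  6  7  8  9 10 11 12 13 14 15 16
dp  0  -  -  -  -  -  1  1  1  -  -  -  2  1  2  2  2
(- denotes ∞ / unreachable)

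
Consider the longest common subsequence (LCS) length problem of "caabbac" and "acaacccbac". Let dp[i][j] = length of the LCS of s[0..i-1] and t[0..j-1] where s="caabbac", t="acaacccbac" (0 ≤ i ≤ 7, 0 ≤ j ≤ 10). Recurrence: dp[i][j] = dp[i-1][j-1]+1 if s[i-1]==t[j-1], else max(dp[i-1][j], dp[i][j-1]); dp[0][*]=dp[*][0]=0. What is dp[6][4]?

3

   ''  a  c  a  a  c  c  c  b  a  c
''  0  0  0  0  0  0  0  0  0  0  0
 c  0  0  1  1  1  1  1  1  1  1  1
 a  0  1  1  2  2  2  2  2  2  2  2
 a  0  1  1  2  3  3  3  3  3  3  3
 b  0  1  1  2  3  3  3  3  4  4  4
 b  0  1  1  2  3  3  3  3  4  4  4
 a  0  1  1  2  3  3  3  3  4  5  5
 c  0  1  2  2  3  4  4  4  4  5  6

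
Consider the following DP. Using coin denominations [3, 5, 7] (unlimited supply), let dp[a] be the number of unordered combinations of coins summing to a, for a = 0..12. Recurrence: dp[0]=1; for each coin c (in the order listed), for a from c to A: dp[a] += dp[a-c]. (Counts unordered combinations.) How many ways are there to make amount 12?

2

after  coin     0     1     2     3     4     5     6     7     8     9    10    11    12
          3     1     0     0     1     0     0     1     0     0     1     0     0     1
          5     1     0     0     1     0     1     1     0     1     1     1     1     1
          7     1     0     0     1     0     1     1     1     1     1     2     1     2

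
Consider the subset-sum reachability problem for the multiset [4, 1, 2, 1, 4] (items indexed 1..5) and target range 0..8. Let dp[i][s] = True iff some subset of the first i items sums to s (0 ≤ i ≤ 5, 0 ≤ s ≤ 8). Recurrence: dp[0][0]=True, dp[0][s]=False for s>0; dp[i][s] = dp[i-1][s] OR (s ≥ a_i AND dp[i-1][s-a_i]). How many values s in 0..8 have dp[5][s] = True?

9

i\s   0   1   2   3   4   5   6   7   8
  0   T   F   F   F   F   F   F   F   F
  1   T   F   F   F   T   F   F   F   F
  2   T   T   F   F   T   T   F   F   F
  3   T   T   T   T   T   T   T   T   F
  4   T   T   T   T   T   T   T   T   T
  5   T   T   T   T   T   T   T   T   T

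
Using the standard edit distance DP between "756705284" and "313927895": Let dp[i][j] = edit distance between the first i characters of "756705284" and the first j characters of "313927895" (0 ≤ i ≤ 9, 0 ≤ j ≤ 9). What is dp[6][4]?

6

   ''  3  1  3  9  2  7  8  9  5
''  0  1  2  3  4  5  6  7  8  9
 7  1  1  2  3  4  5  5  6  7  8
 5  2  2  2  3  4  5  6  6  7  7
 6  3  3  3  3  4  5  6  7  7  8
 7  4  4  4  4  4  5  5  6  7  8
 0  5  5  5  5  5  5  6  6  7  8
 5  6  6  6  6  6  6  6  7  7  7
 2  7  7  7  7  7  6  7  7  8  8
 8  8  8  8  8  8  7  7  7  8  9
 4  9  9  9  9  9  8  8  8  8  9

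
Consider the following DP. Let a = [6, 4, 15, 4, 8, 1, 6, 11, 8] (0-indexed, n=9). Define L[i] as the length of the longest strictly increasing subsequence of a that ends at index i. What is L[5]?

   i    0    1    2    3    4    5    6    7    8
a[i]    6    4   15    4    8    1    6   11    8
L[i]    1    1    2    1    2    1    2    3    3

1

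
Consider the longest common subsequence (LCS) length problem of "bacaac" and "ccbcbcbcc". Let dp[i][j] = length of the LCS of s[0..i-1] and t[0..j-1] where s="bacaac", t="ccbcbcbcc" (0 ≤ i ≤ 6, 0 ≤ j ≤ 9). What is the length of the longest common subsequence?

   ''  c  c  b  c  b  c  b  c  c
''  0  0  0  0  0  0  0  0  0  0
 b  0  0  0  1  1  1  1  1  1  1
 a  0  0  0  1  1  1  1  1  1  1
 c  0  1  1  1  2  2  2  2  2  2
 a  0  1  1  1  2  2  2  2  2  2
 a  0  1  1  1  2  2  2  2  2  2
 c  0  1  2  2  2  2  3  3  3  3

3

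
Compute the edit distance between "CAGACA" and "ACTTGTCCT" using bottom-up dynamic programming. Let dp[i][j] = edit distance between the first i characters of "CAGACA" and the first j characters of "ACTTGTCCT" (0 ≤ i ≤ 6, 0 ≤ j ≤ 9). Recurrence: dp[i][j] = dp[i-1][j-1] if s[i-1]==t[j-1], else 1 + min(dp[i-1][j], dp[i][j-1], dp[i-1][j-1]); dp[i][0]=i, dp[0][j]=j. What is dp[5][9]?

6

   ''  A  C  T  T  G  T  C  C  T
''  0  1  2  3  4  5  6  7  8  9
 C  1  1  1  2  3  4  5  6  7  8
 A  2  1  2  2  3  4  5  6  7  8
 G  3  2  2  3  3  3  4  5  6  7
 A  4  3  3  3  4  4  4  5  6  7
 C  5  4  3  4  4  5  5  4  5  6
 A  6  5  4  4  5  5  6  5  5  6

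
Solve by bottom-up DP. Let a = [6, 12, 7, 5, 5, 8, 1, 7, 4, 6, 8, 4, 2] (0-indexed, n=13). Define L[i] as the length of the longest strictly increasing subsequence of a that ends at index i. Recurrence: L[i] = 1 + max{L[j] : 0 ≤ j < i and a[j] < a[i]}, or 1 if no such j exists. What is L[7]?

2

   i    0    1    2    3    4    5    6    7    8    9   10   11   12
a[i]    6   12    7    5    5    8    1    7    4    6    8    4    2
L[i]    1    2    2    1    1    3    1    2    2    3    4    2    2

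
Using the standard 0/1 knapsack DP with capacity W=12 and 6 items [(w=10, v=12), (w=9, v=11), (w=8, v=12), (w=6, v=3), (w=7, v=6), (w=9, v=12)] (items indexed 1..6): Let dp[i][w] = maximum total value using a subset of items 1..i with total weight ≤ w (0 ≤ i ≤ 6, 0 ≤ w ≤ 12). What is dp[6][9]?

12

i\w   0   1   2   3   4   5   6   7   8   9  10  11  12
  0   0   0   0   0   0   0   0   0   0   0   0   0   0
  1   0   0   0   0   0   0   0   0   0   0  12  12  12
  2   0   0   0   0   0   0   0   0   0  11  12  12  12
  3   0   0   0   0   0   0   0   0  12  12  12  12  12
  4   0   0   0   0   0   0   3   3  12  12  12  12  12
  5   0   0   0   0   0   0   3   6  12  12  12  12  12
  6   0   0   0   0   0   0   3   6  12  12  12  12  12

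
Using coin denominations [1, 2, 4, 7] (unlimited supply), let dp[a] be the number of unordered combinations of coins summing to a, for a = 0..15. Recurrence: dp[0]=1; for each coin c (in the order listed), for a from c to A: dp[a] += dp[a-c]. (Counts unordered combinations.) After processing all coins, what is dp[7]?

7

after  coin     0     1     2     3     4     5     6     7     8     9    10    11    12    13    14    15
          1     1     1     1     1     1     1     1     1     1     1     1     1     1     1     1     1
          2     1     1     2     2     3     3     4     4     5     5     6     6     7     7     8     8
          4     1     1     2     2     4     4     6     6     9     9    12    12    16    16    20    20
          7     1     1     2     2     4     4     6     7    10    11    14    16    20    22    27    30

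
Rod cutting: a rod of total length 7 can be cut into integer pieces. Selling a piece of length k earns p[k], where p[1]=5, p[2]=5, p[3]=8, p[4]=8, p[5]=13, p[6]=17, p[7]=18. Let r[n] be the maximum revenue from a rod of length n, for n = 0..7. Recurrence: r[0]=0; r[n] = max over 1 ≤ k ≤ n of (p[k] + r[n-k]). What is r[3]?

15

   n    0    1    2    3    4    5    6    7
r[n]    0    5   10   15   20   25   30   35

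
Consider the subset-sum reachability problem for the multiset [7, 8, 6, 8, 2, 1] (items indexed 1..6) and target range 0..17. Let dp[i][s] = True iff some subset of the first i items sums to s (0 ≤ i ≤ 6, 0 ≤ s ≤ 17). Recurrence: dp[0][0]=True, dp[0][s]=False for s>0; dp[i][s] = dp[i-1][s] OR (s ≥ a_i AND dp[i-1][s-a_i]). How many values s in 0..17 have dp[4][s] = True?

i\s   0   1   2   3   4   5   6   7   8   9  10  11  12  13  14  15  16  17
  0   T   F   F   F   F   F   F   F   F   F   F   F   F   F   F   F   F   F
  1   T   F   F   F   F   F   F   T   F   F   F   F   F   F   F   F   F   F
  2   T   F   F   F   F   F   F   T   T   F   F   F   F   F   F   T   F   F
  3   T   F   F   F   F   F   T   T   T   F   F   F   F   T   T   T   F   F
  4   T   F   F   F   F   F   T   T   T   F   F   F   F   T   T   T   T   F
  5   T   F   T   F   F   F   T   T   T   T   T   F   F   T   T   T   T   T
  6   T   T   T   T   F   F   T   T   T   T   T   T   F   T   T   T   T   T

8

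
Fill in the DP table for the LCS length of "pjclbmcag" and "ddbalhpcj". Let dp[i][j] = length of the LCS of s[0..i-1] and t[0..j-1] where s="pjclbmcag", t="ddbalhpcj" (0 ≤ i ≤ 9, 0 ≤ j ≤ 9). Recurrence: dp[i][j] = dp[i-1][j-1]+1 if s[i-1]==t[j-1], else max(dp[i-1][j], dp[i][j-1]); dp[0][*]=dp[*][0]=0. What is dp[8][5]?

   ''  d  d  b  a  l  h  p  c  j
''  0  0  0  0  0  0  0  0  0  0
 p  0  0  0  0  0  0  0  1  1  1
 j  0  0  0  0  0  0  0  1  1  2
 c  0  0  0  0  0  0  0  1  2  2
 l  0  0  0  0  0  1  1  1  2  2
 b  0  0  0  1  1  1  1  1  2  2
 m  0  0  0  1  1  1  1  1  2  2
 c  0  0  0  1  1  1  1  1  2  2
 a  0  0  0  1  2  2  2  2  2  2
 g  0  0  0  1  2  2  2  2  2  2

2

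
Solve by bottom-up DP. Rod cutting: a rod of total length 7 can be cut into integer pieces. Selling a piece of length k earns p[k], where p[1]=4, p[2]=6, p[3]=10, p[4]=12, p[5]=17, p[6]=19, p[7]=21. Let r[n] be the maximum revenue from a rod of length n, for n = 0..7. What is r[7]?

   n    0    1    2    3    4    5    6    7
r[n]    0    4    8   12   16   20   24   28

28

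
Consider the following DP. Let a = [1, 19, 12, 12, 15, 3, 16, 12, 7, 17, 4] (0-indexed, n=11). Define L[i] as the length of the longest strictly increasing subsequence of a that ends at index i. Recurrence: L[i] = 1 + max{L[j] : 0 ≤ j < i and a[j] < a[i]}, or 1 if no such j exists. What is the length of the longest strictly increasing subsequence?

   i    0    1    2    3    4    5    6    7    8    9   10
a[i]    1   19   12   12   15    3   16   12    7   17    4
L[i]    1    2    2    2    3    2    4    3    3    5    3

5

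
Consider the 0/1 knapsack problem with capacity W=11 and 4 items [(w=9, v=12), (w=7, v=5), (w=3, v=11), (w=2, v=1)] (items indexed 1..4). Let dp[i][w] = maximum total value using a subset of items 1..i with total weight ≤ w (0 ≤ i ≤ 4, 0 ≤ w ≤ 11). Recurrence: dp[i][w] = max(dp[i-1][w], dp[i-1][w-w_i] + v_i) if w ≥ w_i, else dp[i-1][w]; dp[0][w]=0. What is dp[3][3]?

i\w   0   1   2   3   4   5   6   7   8   9  10  11
  0   0   0   0   0   0   0   0   0   0   0   0   0
  1   0   0   0   0   0   0   0   0   0  12  12  12
  2   0   0   0   0   0   0   0   5   5  12  12  12
  3   0   0   0  11  11  11  11  11  11  12  16  16
  4   0   0   1  11  11  12  12  12  12  12  16  16

11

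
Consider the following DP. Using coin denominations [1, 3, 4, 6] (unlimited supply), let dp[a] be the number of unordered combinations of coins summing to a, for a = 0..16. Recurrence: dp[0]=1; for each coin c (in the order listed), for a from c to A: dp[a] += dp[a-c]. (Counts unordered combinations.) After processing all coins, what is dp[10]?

11

after  coin     0     1     2     3     4     5     6     7     8     9    10    11    12    13    14    15    16
          1     1     1     1     1     1     1     1     1     1     1     1     1     1     1     1     1     1
          3     1     1     1     2     2     2     3     3     3     4     4     4     5     5     5     6     6
          4     1     1     1     2     3     3     4     5     6     7     8     9    11    12    13    15    17
          6     1     1     1     2     3     3     5     6     7     9    11    12    16    18    20    24    28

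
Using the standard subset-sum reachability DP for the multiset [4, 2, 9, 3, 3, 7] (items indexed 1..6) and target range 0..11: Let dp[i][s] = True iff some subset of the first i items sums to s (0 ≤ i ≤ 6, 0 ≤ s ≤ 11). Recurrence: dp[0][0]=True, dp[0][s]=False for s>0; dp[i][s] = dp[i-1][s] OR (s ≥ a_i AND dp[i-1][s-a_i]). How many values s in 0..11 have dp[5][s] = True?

11

i\s   0   1   2   3   4   5   6   7   8   9  10  11
  0   T   F   F   F   F   F   F   F   F   F   F   F
  1   T   F   F   F   T   F   F   F   F   F   F   F
  2   T   F   T   F   T   F   T   F   F   F   F   F
  3   T   F   T   F   T   F   T   F   F   T   F   T
  4   T   F   T   T   T   T   T   T   F   T   F   T
  5   T   F   T   T   T   T   T   T   T   T   T   T
  6   T   F   T   T   T   T   T   T   T   T   T   T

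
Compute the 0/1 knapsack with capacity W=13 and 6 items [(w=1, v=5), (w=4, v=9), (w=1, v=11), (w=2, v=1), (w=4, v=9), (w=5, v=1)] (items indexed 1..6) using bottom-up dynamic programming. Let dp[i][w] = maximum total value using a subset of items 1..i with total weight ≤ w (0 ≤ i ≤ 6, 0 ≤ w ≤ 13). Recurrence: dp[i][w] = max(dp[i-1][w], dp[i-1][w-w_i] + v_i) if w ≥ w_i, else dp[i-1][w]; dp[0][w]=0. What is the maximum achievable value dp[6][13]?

i\w   0   1   2   3   4   5   6   7   8   9  10  11  12  13
  0   0   0   0   0   0   0   0   0   0   0   0   0   0   0
  1   0   5   5   5   5   5   5   5   5   5   5   5   5   5
  2   0   5   5   5   9  14  14  14  14  14  14  14  14  14
  3   0  11  16  16  16  20  25  25  25  25  25  25  25  25
  4   0  11  16  16  17  20  25  25  26  26  26  26  26  26
  5   0  11  16  16  17  20  25  25  26  29  34  34  35  35
  6   0  11  16  16  17  20  25  25  26  29  34  34  35  35

35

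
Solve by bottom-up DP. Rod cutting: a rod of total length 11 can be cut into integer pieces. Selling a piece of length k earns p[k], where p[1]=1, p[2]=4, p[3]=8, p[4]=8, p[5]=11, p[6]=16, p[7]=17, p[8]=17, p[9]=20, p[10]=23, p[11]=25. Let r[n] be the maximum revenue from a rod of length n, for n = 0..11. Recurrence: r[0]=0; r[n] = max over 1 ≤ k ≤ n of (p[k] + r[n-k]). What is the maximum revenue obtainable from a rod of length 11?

   n    0    1    2    3    4    5    6    7    8    9   10   11
r[n]    0    1    4    8    9   12   16   17   20   24   25   28

28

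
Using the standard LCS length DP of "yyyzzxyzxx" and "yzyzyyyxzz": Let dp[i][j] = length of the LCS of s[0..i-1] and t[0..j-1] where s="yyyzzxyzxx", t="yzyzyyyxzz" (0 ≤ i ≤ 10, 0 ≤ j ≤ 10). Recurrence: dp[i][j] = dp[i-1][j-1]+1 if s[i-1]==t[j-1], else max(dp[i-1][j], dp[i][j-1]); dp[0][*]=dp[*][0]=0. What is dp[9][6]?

   ''  y  z  y  z  y  y  y  x  z  z
''  0  0  0  0  0  0  0  0  0  0  0
 y  0  1  1  1  1  1  1  1  1  1  1
 y  0  1  1  2  2  2  2  2  2  2  2
 y  0  1  1  2  2  3  3  3  3  3  3
 z  0  1  2  2  3  3  3  3  3  4  4
 z  0  1  2  2  3  3  3  3  3  4  5
 x  0  1  2  2  3  3  3  3  4  4  5
 y  0  1  2  3  3  4  4  4  4  4  5
 z  0  1  2  3  4  4  4  4  4  5  5
 x  0  1  2  3  4  4  4  4  5  5  5
 x  0  1  2  3  4  4  4  4  5  5  5

4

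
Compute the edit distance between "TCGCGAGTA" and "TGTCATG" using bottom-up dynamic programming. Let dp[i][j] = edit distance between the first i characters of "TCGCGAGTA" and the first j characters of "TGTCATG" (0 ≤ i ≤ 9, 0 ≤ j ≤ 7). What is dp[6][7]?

5

   ''  T  G  T  C  A  T  G
''  0  1  2  3  4  5  6  7
 T  1  0  1  2  3  4  5  6
 C  2  1  1  2  2  3  4  5
 G  3  2  1  2  3  3  4  4
 C  4  3  2  2  2  3  4  5
 G  5  4  3  3  3  3  4  4
 A  6  5  4  4  4  3  4  5
 G  7  6  5  5  5  4  4  4
 T  8  7  6  5  6  5  4  5
 A  9  8  7  6  6  6  5  5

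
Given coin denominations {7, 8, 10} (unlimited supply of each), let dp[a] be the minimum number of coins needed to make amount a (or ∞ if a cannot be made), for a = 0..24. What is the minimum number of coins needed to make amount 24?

3

 a  0  1  2  3  4  5  6  7  8  9 10 11 12 13 14 15 16 17 18 19 20 21 22 23 24
dp  0  -  -  -  -  -  -  1  1  -  1  -  -  -  2  2  2  2  2  -  2  3  3  3  3
(- denotes ∞ / unreachable)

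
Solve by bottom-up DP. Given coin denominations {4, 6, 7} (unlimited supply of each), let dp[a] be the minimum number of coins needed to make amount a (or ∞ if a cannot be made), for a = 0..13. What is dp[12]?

 a  0  1  2  3  4  5  6  7  8  9 10 11 12 13
dp  0  -  -  -  1  -  1  1  2  -  2  2  2  2
(- denotes ∞ / unreachable)

2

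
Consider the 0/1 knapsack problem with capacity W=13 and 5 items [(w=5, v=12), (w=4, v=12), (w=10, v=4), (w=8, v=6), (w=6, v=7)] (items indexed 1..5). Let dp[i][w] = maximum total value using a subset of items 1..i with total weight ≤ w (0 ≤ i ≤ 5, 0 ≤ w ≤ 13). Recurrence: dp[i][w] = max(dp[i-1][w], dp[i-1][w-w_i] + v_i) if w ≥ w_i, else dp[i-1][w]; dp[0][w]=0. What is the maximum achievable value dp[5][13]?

i\w   0   1   2   3   4   5   6   7   8   9  10  11  12  13
  0   0   0   0   0   0   0   0   0   0   0   0   0   0   0
  1   0   0   0   0   0  12  12  12  12  12  12  12  12  12
  2   0   0   0   0  12  12  12  12  12  24  24  24  24  24
  3   0   0   0   0  12  12  12  12  12  24  24  24  24  24
  4   0   0   0   0  12  12  12  12  12  24  24  24  24  24
  5   0   0   0   0  12  12  12  12  12  24  24  24  24  24

24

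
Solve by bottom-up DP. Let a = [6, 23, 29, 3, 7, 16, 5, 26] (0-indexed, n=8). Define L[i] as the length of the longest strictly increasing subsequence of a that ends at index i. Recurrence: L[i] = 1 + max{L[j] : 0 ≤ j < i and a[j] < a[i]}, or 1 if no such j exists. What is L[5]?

3

   i    0    1    2    3    4    5    6    7
a[i]    6   23   29    3    7   16    5   26
L[i]    1    2    3    1    2    3    2    4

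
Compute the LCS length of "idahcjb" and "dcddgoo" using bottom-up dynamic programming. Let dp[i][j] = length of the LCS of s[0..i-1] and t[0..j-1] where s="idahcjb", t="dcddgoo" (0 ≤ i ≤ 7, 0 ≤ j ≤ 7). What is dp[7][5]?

2

   ''  d  c  d  d  g  o  o
''  0  0  0  0  0  0  0  0
 i  0  0  0  0  0  0  0  0
 d  0  1  1  1  1  1  1  1
 a  0  1  1  1  1  1  1  1
 h  0  1  1  1  1  1  1  1
 c  0  1  2  2  2  2  2  2
 j  0  1  2  2  2  2  2  2
 b  0  1  2  2  2  2  2  2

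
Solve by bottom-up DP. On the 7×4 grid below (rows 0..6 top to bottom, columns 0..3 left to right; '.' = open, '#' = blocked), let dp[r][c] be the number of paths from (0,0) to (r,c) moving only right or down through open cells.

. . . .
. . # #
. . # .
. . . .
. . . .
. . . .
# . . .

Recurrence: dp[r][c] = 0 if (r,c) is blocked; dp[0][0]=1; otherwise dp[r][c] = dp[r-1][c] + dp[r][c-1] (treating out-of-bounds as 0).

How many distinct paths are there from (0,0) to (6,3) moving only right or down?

r\c   0   1   2   3
  0   1   1   1   1
  1   1   2   0   0
  2   1   3   0   0
  3   1   4   4   4
  4   1   5   9  13
  5   1   6  15  28
  6   0   6  21  49

49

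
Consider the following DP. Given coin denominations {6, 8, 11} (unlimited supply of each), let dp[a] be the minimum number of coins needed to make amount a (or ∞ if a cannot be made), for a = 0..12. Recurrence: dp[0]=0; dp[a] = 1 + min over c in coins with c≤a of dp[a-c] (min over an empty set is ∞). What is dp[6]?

1

 a  0  1  2  3  4  5  6  7  8  9 10 11 12
dp  0  -  -  -  -  -  1  -  1  -  -  1  2
(- denotes ∞ / unreachable)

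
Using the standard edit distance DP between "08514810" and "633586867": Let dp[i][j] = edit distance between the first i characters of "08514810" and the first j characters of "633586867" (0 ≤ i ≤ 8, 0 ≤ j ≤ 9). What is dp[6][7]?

5

   ''  6  3  3  5  8  6  8  6  7
''  0  1  2  3  4  5  6  7  8  9
 0  1  1  2  3  4  5  6  7  8  9
 8  2  2  2  3  4  4  5  6  7  8
 5  3  3  3  3  3  4  5  6  7  8
 1  4  4  4  4  4  4  5  6  7  8
 4  5  5  5  5  5  5  5  6  7  8
 8  6  6  6  6  6  5  6  5  6  7
 1  7  7  7  7  7  6  6  6  6  7
 0  8  8  8  8  8  7  7  7  7  7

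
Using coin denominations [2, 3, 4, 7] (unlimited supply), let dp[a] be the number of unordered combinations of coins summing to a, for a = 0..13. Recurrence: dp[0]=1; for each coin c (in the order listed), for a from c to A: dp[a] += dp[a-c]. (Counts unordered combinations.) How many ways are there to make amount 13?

after  coin     0     1     2     3     4     5     6     7     8     9    10    11    12    13
          2     1     0     1     0     1     0     1     0     1     0     1     0     1     0
          3     1     0     1     1     1     1     2     1     2     2     2     2     3     2
          4     1     0     1     1     2     1     3     2     4     3     5     4     7     5
          7     1     0     1     1     2     1     3     3     4     4     6     6     8     8

8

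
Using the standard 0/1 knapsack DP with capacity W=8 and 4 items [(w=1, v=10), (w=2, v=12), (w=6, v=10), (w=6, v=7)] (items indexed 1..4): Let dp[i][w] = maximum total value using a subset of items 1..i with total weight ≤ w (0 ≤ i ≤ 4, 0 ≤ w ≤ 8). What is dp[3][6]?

i\w   0   1   2   3   4   5   6   7   8
  0   0   0   0   0   0   0   0   0   0
  1   0  10  10  10  10  10  10  10  10
  2   0  10  12  22  22  22  22  22  22
  3   0  10  12  22  22  22  22  22  22
  4   0  10  12  22  22  22  22  22  22

22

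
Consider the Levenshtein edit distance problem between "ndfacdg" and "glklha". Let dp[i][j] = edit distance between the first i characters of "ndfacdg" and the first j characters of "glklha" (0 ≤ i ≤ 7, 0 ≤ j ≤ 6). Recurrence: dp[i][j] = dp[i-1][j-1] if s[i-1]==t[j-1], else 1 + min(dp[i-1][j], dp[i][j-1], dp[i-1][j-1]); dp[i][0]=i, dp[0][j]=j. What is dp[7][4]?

7

   ''  g  l  k  l  h  a
''  0  1  2  3  4  5  6
 n  1  1  2  3  4  5  6
 d  2  2  2  3  4  5  6
 f  3  3  3  3  4  5  6
 a  4  4  4  4  4  5  5
 c  5  5  5  5  5  5  6
 d  6  6  6  6  6  6  6
 g  7  6  7  7  7  7  7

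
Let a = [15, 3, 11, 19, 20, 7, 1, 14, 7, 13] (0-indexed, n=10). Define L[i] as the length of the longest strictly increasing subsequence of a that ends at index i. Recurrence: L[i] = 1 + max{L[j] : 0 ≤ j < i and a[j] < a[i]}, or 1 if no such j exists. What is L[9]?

   i    0    1    2    3    4    5    6    7    8    9
a[i]   15    3   11   19   20    7    1   14    7   13
L[i]    1    1    2    3    4    2    1    3    2    3

3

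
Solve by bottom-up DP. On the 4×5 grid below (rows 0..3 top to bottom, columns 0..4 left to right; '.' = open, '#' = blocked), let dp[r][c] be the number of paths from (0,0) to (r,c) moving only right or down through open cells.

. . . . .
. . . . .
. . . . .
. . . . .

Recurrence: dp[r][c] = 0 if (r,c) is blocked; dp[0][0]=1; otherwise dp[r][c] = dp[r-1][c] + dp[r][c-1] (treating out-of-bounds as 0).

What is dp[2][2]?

r\c   0   1   2   3   4
  0   1   1   1   1   1
  1   1   2   3   4   5
  2   1   3   6  10  15
  3   1   4  10  20  35

6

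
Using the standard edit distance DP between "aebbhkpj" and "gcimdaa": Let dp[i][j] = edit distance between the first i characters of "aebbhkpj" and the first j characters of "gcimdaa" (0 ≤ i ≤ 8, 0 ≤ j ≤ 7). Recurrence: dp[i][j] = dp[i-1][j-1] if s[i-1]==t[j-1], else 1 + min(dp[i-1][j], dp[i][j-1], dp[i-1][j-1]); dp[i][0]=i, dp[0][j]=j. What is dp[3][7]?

7

   ''  g  c  i  m  d  a  a
''  0  1  2  3  4  5  6  7
 a  1  1  2  3  4  5  5  6
 e  2  2  2  3  4  5  6  6
 b  3  3  3  3  4  5  6  7
 b  4  4  4  4  4  5  6  7
 h  5  5  5  5  5  5  6  7
 k  6  6  6  6  6  6  6  7
 p  7  7  7  7  7  7  7  7
 j  8  8  8  8  8  8  8  8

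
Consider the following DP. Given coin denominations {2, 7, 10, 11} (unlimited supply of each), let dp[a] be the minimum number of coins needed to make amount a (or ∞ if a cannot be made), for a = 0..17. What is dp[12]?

 a  0  1  2  3  4  5  6  7  8  9 10 11 12 13 14 15 16 17
dp  0  -  1  -  2  -  3  1  4  2  1  1  2  2  2  3  3  2
(- denotes ∞ / unreachable)

2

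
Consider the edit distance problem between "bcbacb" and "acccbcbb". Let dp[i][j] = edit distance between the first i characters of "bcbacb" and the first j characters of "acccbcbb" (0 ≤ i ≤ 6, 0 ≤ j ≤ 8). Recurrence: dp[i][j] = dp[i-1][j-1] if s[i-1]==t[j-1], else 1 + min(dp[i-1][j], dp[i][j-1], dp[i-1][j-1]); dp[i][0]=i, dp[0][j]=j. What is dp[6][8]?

   ''  a  c  c  c  b  c  b  b
''  0  1  2  3  4  5  6  7  8
 b  1  1  2  3  4  4  5  6  7
 c  2  2  1  2  3  4  4  5  6
 b  3  3  2  2  3  3  4  4  5
 a  4  3  3  3  3  4  4  5  5
 c  5  4  3  3  3  4  4  5  6
 b  6  5  4  4  4  3  4  4  5

5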